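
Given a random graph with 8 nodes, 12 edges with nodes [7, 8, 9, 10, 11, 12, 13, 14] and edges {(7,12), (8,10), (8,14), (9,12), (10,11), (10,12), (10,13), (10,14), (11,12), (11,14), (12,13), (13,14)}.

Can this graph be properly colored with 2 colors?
The clique on vertices [10, 11, 12] has size 3 > 2, so it alone needs 3 colors.

No, G is not 2-colorable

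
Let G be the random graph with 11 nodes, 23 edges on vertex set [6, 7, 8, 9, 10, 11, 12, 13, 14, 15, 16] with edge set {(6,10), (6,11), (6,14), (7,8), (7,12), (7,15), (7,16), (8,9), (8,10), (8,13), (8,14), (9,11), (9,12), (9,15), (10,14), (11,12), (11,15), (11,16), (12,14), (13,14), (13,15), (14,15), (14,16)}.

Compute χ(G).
χ(G) = 3

Clique number ω(G) = 3 (lower bound: χ ≥ ω).
The clique on [9, 11, 12] has size 3, forcing χ ≥ 3, and the coloring below uses 3 colors, so χ(G) = 3.
A valid 3-coloring: color 1: [7, 11, 14]; color 2: [6, 8, 12, 15, 16]; color 3: [9, 10, 13].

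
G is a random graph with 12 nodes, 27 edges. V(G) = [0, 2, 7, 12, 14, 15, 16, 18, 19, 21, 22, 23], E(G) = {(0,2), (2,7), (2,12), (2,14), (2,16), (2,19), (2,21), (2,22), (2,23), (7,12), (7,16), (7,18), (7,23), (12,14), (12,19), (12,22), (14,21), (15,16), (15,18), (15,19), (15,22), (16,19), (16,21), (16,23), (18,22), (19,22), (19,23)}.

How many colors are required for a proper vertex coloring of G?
Clique number ω(G) = 4 (lower bound: χ ≥ ω).
The clique on [2, 12, 19, 22] has size 4, forcing χ ≥ 4, and the coloring below uses 4 colors, so χ(G) = 4.
A valid 4-coloring: color 1: [2, 15]; color 2: [0, 14, 16, 22]; color 3: [7, 19, 21]; color 4: [12, 18, 23].

χ(G) = 4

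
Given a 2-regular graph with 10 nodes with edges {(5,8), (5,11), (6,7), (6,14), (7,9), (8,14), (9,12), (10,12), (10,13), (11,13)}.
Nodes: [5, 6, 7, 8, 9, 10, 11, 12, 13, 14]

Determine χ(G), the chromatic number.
Clique number ω(G) = 2 (lower bound: χ ≥ ω).
The graph is bipartite (no odd cycle), so 2 colors suffice: χ(G) = 2.
A valid 2-coloring: color 1: [6, 8, 9, 10, 11]; color 2: [5, 7, 12, 13, 14].

χ(G) = 2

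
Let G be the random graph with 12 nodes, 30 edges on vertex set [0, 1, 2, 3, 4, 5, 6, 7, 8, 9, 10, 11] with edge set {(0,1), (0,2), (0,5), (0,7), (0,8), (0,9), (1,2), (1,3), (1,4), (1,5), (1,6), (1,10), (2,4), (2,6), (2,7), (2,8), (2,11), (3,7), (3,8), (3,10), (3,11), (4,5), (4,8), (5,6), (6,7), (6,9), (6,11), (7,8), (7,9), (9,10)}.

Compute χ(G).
Clique number ω(G) = 4 (lower bound: χ ≥ ω).
The clique on [0, 2, 7, 8] has size 4, forcing χ ≥ 4, and the coloring below uses 4 colors, so χ(G) = 4.
A valid 4-coloring: color 1: [1, 7, 11]; color 2: [2, 3, 5, 9]; color 3: [0, 4, 6, 10]; color 4: [8].

χ(G) = 4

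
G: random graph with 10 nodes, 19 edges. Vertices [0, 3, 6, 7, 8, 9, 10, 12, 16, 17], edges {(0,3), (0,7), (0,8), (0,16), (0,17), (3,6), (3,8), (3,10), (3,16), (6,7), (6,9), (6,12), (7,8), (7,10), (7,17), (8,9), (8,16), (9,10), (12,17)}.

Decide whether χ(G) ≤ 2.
The clique on vertices [0, 3, 8, 16] has size 4 > 2, so it alone needs 4 colors.

No, G is not 2-colorable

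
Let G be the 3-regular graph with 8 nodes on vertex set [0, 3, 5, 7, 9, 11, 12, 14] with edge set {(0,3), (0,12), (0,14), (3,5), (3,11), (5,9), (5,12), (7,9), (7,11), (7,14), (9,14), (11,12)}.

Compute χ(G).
χ(G) = 3

Clique number ω(G) = 3 (lower bound: χ ≥ ω).
The clique on [7, 9, 14] has size 3, forcing χ ≥ 3, and the coloring below uses 3 colors, so χ(G) = 3.
A valid 3-coloring: color 1: [5, 11, 14]; color 2: [0, 7]; color 3: [3, 9, 12].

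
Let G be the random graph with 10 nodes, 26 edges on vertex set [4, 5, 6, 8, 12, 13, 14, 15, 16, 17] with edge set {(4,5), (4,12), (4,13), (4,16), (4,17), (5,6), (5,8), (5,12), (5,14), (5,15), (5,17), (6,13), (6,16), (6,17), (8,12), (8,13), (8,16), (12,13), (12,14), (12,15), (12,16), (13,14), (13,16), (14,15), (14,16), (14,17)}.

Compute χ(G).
χ(G) = 4

Clique number ω(G) = 4 (lower bound: χ ≥ ω).
The clique on [8, 12, 13, 16] has size 4, forcing χ ≥ 4, and the coloring below uses 4 colors, so χ(G) = 4.
A valid 4-coloring: color 1: [6, 12]; color 2: [5, 13]; color 3: [4, 8, 14]; color 4: [15, 16, 17].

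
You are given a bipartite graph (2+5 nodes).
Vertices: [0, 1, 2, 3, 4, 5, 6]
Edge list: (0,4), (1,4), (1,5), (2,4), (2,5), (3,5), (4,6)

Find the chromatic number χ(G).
Clique number ω(G) = 2 (lower bound: χ ≥ ω).
The graph is bipartite (no odd cycle), so 2 colors suffice: χ(G) = 2.
A valid 2-coloring: color 1: [4, 5]; color 2: [0, 1, 2, 3, 6].

χ(G) = 2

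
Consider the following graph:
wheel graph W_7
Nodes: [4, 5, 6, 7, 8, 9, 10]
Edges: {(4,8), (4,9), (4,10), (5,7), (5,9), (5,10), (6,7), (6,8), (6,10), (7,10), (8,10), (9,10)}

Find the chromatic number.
χ(G) = 3

Clique number ω(G) = 3 (lower bound: χ ≥ ω).
The clique on [4, 8, 10] has size 3, forcing χ ≥ 3, and the coloring below uses 3 colors, so χ(G) = 3.
A valid 3-coloring: color 1: [10]; color 2: [7, 8, 9]; color 3: [4, 5, 6].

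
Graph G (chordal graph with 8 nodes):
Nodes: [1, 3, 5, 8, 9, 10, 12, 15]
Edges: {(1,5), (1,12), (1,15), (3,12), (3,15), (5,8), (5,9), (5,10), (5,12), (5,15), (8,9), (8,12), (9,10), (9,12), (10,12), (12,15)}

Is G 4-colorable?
Yes, G is 4-colorable

A valid 4-coloring: color 1: [12]; color 2: [3, 5]; color 3: [9, 15]; color 4: [1, 8, 10].
(χ(G) = 4 ≤ 4.)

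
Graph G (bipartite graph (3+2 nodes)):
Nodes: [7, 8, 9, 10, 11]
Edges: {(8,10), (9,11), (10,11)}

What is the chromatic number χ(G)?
χ(G) = 2

Clique number ω(G) = 2 (lower bound: χ ≥ ω).
The graph is bipartite (no odd cycle), so 2 colors suffice: χ(G) = 2.
A valid 2-coloring: color 1: [7, 8, 11]; color 2: [9, 10].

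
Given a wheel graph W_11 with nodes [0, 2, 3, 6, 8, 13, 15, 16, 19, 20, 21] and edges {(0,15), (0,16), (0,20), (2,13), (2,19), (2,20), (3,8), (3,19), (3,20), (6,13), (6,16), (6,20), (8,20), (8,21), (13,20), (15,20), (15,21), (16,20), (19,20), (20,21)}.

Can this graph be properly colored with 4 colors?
A valid 4-coloring: color 1: [20]; color 2: [8, 13, 15, 16, 19]; color 3: [0, 2, 3, 6, 21].
(χ(G) = 3 ≤ 4.)

Yes, G is 4-colorable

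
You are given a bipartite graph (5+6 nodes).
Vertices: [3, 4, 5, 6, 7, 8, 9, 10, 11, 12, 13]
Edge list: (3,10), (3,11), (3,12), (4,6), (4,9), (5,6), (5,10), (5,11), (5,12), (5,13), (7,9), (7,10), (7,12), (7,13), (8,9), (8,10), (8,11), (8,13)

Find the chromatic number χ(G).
χ(G) = 2

Clique number ω(G) = 2 (lower bound: χ ≥ ω).
The graph is bipartite (no odd cycle), so 2 colors suffice: χ(G) = 2.
A valid 2-coloring: color 1: [3, 4, 5, 7, 8]; color 2: [6, 9, 10, 11, 12, 13].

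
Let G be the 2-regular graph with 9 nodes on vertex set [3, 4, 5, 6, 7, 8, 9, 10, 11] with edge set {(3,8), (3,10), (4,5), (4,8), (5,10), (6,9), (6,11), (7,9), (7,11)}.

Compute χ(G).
Clique number ω(G) = 2 (lower bound: χ ≥ ω).
Odd cycle [5, 10, 3, 8, 4] needs 3 colors (χ ≥ 3).
The coloring below uses 3 colors, so χ(G) = 3.
A valid 3-coloring: color 1: [5, 6, 7, 8]; color 2: [3, 4, 9, 11]; color 3: [10].

χ(G) = 3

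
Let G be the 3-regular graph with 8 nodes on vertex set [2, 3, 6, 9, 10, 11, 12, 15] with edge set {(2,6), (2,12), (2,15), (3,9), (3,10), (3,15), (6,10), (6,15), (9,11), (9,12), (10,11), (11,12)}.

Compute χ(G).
χ(G) = 3

Clique number ω(G) = 3 (lower bound: χ ≥ ω).
The clique on [2, 6, 15] has size 3, forcing χ ≥ 3, and the coloring below uses 3 colors, so χ(G) = 3.
A valid 3-coloring: color 1: [9, 10, 15]; color 2: [2, 3, 11]; color 3: [6, 12].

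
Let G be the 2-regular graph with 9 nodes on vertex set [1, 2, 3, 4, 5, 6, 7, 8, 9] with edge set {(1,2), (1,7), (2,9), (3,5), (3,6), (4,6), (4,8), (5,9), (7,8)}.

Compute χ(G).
Clique number ω(G) = 2 (lower bound: χ ≥ ω).
Odd cycle [1, 7, 8, 4, 6, 3, 5, 9, 2] needs 3 colors (χ ≥ 3).
The coloring below uses 3 colors, so χ(G) = 3.
A valid 3-coloring: color 1: [1, 3, 4, 9]; color 2: [2, 5, 6, 7]; color 3: [8].

χ(G) = 3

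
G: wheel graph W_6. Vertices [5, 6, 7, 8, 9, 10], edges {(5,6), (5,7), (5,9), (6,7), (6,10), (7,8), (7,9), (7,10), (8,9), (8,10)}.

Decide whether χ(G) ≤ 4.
Yes, G is 4-colorable

A valid 4-coloring: color 1: [7]; color 2: [6, 9]; color 3: [5, 10]; color 4: [8].
(χ(G) = 4 ≤ 4.)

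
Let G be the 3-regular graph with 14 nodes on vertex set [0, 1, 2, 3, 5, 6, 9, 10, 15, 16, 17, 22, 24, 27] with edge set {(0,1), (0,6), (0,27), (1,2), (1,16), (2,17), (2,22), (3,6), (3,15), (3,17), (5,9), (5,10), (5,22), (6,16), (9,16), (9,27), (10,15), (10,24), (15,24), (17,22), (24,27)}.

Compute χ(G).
Clique number ω(G) = 3 (lower bound: χ ≥ ω).
The clique on [2, 17, 22] has size 3, forcing χ ≥ 3, and the coloring below uses 3 colors, so χ(G) = 3.
A valid 3-coloring: color 1: [1, 6, 9, 15, 17]; color 2: [0, 2, 3, 5, 16, 24]; color 3: [10, 22, 27].

χ(G) = 3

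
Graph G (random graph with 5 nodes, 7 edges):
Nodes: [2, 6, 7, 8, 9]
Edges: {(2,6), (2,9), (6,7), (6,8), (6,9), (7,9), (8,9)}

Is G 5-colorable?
Yes, G is 5-colorable

A valid 5-coloring: color 1: [9]; color 2: [6]; color 3: [2, 7, 8].
(χ(G) = 3 ≤ 5.)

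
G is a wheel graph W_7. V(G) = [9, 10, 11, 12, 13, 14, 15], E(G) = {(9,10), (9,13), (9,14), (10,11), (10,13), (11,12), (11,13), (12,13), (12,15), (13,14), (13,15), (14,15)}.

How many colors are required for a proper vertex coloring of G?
Clique number ω(G) = 3 (lower bound: χ ≥ ω).
The clique on [9, 10, 13] has size 3, forcing χ ≥ 3, and the coloring below uses 3 colors, so χ(G) = 3.
A valid 3-coloring: color 1: [13]; color 2: [9, 11, 15]; color 3: [10, 12, 14].

χ(G) = 3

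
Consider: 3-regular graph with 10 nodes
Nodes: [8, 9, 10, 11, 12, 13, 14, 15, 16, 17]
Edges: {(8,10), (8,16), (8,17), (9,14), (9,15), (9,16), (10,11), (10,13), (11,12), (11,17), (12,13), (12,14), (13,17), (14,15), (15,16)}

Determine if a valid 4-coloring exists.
Yes, G is 4-colorable

A valid 4-coloring: color 1: [8, 11, 13, 15]; color 2: [10, 14, 16, 17]; color 3: [9, 12].
(χ(G) = 3 ≤ 4.)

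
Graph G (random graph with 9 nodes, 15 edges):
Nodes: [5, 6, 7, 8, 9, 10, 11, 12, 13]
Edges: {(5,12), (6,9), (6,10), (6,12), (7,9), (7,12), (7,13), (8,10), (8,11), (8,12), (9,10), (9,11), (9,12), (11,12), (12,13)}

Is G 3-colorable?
Yes, G is 3-colorable

A valid 3-coloring: color 1: [10, 12]; color 2: [5, 8, 9, 13]; color 3: [6, 7, 11].
(χ(G) = 3 ≤ 3.)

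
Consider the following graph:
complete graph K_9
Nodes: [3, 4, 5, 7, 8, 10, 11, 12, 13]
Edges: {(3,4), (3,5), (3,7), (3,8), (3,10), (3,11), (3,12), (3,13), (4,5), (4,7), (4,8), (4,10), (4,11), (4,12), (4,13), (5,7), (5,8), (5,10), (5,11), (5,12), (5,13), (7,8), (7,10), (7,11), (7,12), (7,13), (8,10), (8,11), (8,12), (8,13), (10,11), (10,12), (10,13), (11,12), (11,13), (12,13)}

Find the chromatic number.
Clique number ω(G) = 9 (lower bound: χ ≥ ω).
The clique on [3, 4, 5, 7, 8, 10, 11, 12, 13] has size 9, forcing χ ≥ 9, and the coloring below uses 9 colors, so χ(G) = 9.
A valid 9-coloring: color 1: [11]; color 2: [5]; color 3: [12]; color 4: [13]; color 5: [8]; color 6: [4]; color 7: [10]; color 8: [3]; color 9: [7].

χ(G) = 9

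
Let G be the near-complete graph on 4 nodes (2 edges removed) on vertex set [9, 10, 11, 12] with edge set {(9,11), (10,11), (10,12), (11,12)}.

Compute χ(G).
Clique number ω(G) = 3 (lower bound: χ ≥ ω).
The clique on [10, 11, 12] has size 3, forcing χ ≥ 3, and the coloring below uses 3 colors, so χ(G) = 3.
A valid 3-coloring: color 1: [11]; color 2: [9, 12]; color 3: [10].

χ(G) = 3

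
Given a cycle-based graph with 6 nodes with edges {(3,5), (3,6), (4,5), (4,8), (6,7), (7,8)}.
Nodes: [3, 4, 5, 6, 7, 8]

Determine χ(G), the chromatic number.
χ(G) = 2

Clique number ω(G) = 2 (lower bound: χ ≥ ω).
The graph is bipartite (no odd cycle), so 2 colors suffice: χ(G) = 2.
A valid 2-coloring: color 1: [3, 4, 7]; color 2: [5, 6, 8].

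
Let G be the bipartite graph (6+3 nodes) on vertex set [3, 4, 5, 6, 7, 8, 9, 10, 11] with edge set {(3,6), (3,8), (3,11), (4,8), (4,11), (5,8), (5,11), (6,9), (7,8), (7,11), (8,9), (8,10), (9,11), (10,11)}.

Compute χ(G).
Clique number ω(G) = 2 (lower bound: χ ≥ ω).
The graph is bipartite (no odd cycle), so 2 colors suffice: χ(G) = 2.
A valid 2-coloring: color 1: [6, 8, 11]; color 2: [3, 4, 5, 7, 9, 10].

χ(G) = 2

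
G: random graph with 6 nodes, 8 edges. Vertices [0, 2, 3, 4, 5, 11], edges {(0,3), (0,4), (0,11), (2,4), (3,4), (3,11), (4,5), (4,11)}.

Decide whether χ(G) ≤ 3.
The clique on vertices [0, 3, 4, 11] has size 4 > 3, so it alone needs 4 colors.

No, G is not 3-colorable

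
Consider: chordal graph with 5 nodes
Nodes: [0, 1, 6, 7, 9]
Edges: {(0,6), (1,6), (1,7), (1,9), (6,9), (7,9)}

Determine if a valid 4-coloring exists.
A valid 4-coloring: color 1: [6, 7]; color 2: [0, 9]; color 3: [1].
(χ(G) = 3 ≤ 4.)

Yes, G is 4-colorable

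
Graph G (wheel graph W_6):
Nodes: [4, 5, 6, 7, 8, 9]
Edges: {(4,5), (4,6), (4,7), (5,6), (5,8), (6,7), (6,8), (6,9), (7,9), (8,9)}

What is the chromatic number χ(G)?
Clique number ω(G) = 3 (lower bound: χ ≥ ω).
Odd cycle [7, 9, 8, 5, 4] needs 3 colors (χ ≥ 3).
Vertex 6 is adjacent to every vertex of [4, 5, 7, 8, 9], which already need 3 colors among themselves, so 6 needs a new color (χ ≥ 4).
The coloring below uses 4 colors, so χ(G) = 4.
A valid 4-coloring: color 1: [6]; color 2: [5, 7]; color 3: [4, 9]; color 4: [8].

χ(G) = 4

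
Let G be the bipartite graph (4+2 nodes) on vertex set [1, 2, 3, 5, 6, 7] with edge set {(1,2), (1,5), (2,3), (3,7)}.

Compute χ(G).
Clique number ω(G) = 2 (lower bound: χ ≥ ω).
The graph is bipartite (no odd cycle), so 2 colors suffice: χ(G) = 2.
A valid 2-coloring: color 1: [2, 5, 6, 7]; color 2: [1, 3].

χ(G) = 2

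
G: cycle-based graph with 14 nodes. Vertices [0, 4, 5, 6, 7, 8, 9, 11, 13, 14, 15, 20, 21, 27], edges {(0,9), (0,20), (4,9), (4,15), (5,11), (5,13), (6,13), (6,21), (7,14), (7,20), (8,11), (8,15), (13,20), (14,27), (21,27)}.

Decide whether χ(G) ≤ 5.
Yes, G is 5-colorable

A valid 5-coloring: color 1: [9, 11, 13, 14, 15, 21]; color 2: [4, 5, 6, 8, 20, 27]; color 3: [0, 7].
(χ(G) = 3 ≤ 5.)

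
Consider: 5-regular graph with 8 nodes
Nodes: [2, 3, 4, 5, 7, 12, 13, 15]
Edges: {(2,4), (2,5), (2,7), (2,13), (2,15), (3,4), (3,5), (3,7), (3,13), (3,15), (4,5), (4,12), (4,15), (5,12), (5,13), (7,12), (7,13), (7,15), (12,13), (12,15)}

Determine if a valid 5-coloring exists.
Yes, G is 5-colorable

A valid 5-coloring: color 1: [13, 15]; color 2: [2, 3, 12]; color 3: [5, 7]; color 4: [4].
(χ(G) = 4 ≤ 5.)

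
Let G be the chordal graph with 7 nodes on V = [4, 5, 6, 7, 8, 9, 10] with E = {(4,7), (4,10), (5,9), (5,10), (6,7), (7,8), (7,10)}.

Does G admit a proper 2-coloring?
The clique on vertices [4, 7, 10] has size 3 > 2, so it alone needs 3 colors.

No, G is not 2-colorable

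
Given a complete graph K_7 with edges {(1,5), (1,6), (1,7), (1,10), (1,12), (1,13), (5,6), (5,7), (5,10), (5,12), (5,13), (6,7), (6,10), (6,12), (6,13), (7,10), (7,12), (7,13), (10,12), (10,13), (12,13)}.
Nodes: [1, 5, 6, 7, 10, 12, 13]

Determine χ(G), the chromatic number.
Clique number ω(G) = 7 (lower bound: χ ≥ ω).
The clique on [1, 5, 6, 7, 10, 12, 13] has size 7, forcing χ ≥ 7, and the coloring below uses 7 colors, so χ(G) = 7.
A valid 7-coloring: color 1: [1]; color 2: [10]; color 3: [12]; color 4: [6]; color 5: [7]; color 6: [5]; color 7: [13].

χ(G) = 7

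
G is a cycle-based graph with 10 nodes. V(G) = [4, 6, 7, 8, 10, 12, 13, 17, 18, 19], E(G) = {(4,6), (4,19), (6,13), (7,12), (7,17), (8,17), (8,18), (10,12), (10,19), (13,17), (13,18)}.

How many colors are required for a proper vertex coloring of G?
Clique number ω(G) = 2 (lower bound: χ ≥ ω).
The graph is bipartite (no odd cycle), so 2 colors suffice: χ(G) = 2.
A valid 2-coloring: color 1: [4, 7, 8, 10, 13]; color 2: [6, 12, 17, 18, 19].

χ(G) = 2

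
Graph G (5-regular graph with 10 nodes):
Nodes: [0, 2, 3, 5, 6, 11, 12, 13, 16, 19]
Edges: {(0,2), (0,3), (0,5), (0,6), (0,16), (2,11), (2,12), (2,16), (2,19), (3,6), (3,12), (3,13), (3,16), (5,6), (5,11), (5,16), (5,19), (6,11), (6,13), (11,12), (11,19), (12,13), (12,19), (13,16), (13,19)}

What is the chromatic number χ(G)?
χ(G) = 4

Clique number ω(G) = 4 (lower bound: χ ≥ ω).
The clique on [2, 11, 12, 19] has size 4, forcing χ ≥ 4, and the coloring below uses 4 colors, so χ(G) = 4.
A valid 4-coloring: color 1: [2, 5, 13]; color 2: [6, 16, 19]; color 3: [0, 12]; color 4: [3, 11].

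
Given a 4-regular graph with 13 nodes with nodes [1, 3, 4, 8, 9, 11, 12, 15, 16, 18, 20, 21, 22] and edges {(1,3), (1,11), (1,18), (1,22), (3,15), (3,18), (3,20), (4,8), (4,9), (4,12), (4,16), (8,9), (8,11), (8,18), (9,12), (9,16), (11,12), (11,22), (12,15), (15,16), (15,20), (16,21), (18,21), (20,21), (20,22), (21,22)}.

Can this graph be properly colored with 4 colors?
Yes, G is 4-colorable

A valid 4-coloring: color 1: [4, 11, 18, 20]; color 2: [3, 8, 12, 16, 22]; color 3: [1, 9, 15, 21].
(χ(G) = 3 ≤ 4.)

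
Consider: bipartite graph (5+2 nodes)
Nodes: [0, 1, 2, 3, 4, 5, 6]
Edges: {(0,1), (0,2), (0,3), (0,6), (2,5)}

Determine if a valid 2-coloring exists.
Yes, G is 2-colorable

A valid 2-coloring: color 1: [0, 4, 5]; color 2: [1, 2, 3, 6].
(χ(G) = 2 ≤ 2.)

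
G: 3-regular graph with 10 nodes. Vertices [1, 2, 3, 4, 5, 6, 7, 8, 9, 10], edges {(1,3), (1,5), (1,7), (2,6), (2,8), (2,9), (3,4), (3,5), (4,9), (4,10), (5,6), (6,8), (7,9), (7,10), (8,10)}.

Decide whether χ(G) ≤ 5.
Yes, G is 5-colorable

A valid 5-coloring: color 1: [3, 6, 9, 10]; color 2: [1, 4, 8]; color 3: [2, 5, 7].
(χ(G) = 3 ≤ 5.)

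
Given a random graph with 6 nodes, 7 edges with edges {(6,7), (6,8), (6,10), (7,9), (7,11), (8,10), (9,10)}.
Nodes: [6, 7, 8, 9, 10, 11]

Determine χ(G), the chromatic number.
χ(G) = 3

Clique number ω(G) = 3 (lower bound: χ ≥ ω).
The clique on [6, 8, 10] has size 3, forcing χ ≥ 3, and the coloring below uses 3 colors, so χ(G) = 3.
A valid 3-coloring: color 1: [7, 10]; color 2: [6, 9, 11]; color 3: [8].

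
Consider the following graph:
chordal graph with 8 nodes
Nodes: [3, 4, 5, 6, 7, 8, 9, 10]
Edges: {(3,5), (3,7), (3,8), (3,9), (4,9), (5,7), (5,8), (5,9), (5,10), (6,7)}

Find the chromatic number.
Clique number ω(G) = 3 (lower bound: χ ≥ ω).
The clique on [3, 5, 8] has size 3, forcing χ ≥ 3, and the coloring below uses 3 colors, so χ(G) = 3.
A valid 3-coloring: color 1: [4, 5, 6]; color 2: [3, 10]; color 3: [7, 8, 9].

χ(G) = 3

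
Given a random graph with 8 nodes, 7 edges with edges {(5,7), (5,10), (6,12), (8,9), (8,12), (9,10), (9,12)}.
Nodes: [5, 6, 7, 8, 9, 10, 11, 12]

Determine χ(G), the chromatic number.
Clique number ω(G) = 3 (lower bound: χ ≥ ω).
The clique on [8, 9, 12] has size 3, forcing χ ≥ 3, and the coloring below uses 3 colors, so χ(G) = 3.
A valid 3-coloring: color 1: [5, 6, 9, 11]; color 2: [7, 10, 12]; color 3: [8].

χ(G) = 3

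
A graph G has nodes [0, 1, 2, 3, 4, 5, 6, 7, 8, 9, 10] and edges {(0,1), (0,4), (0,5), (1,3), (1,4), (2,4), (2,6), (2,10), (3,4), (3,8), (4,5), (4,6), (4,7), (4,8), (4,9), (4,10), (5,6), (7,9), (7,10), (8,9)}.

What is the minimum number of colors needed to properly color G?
Clique number ω(G) = 3 (lower bound: χ ≥ ω).
The clique on [0, 1, 4] has size 3, forcing χ ≥ 3, and the coloring below uses 3 colors, so χ(G) = 3.
A valid 3-coloring: color 1: [4]; color 2: [0, 3, 6, 9, 10]; color 3: [1, 2, 5, 7, 8].

χ(G) = 3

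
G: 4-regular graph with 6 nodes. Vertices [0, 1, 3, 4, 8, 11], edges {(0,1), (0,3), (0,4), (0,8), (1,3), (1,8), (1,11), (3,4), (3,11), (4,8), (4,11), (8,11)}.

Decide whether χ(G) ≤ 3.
A valid 3-coloring: color 1: [0, 11]; color 2: [1, 4]; color 3: [3, 8].
(χ(G) = 3 ≤ 3.)

Yes, G is 3-colorable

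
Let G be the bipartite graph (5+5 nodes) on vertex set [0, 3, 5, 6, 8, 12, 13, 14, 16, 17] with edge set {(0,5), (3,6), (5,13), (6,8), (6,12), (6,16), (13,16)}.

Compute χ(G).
χ(G) = 2

Clique number ω(G) = 2 (lower bound: χ ≥ ω).
The graph is bipartite (no odd cycle), so 2 colors suffice: χ(G) = 2.
A valid 2-coloring: color 1: [0, 6, 13, 14, 17]; color 2: [3, 5, 8, 12, 16].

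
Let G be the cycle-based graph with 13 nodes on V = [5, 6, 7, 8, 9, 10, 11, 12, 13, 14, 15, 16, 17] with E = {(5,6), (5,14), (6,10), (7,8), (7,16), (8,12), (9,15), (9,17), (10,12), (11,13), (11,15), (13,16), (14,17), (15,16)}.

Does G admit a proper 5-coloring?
A valid 5-coloring: color 1: [5, 8, 10, 11, 16, 17]; color 2: [6, 7, 12, 13, 14, 15]; color 3: [9].
(χ(G) = 3 ≤ 5.)

Yes, G is 5-colorable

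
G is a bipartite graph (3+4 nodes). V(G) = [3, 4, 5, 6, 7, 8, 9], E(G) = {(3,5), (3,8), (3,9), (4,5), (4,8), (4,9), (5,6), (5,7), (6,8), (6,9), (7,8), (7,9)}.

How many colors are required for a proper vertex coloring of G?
Clique number ω(G) = 2 (lower bound: χ ≥ ω).
The graph is bipartite (no odd cycle), so 2 colors suffice: χ(G) = 2.
A valid 2-coloring: color 1: [5, 8, 9]; color 2: [3, 4, 6, 7].

χ(G) = 2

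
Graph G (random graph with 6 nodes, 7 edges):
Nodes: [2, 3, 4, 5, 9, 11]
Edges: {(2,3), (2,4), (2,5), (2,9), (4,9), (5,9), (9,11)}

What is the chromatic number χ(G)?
χ(G) = 3

Clique number ω(G) = 3 (lower bound: χ ≥ ω).
The clique on [2, 4, 9] has size 3, forcing χ ≥ 3, and the coloring below uses 3 colors, so χ(G) = 3.
A valid 3-coloring: color 1: [3, 9]; color 2: [2, 11]; color 3: [4, 5].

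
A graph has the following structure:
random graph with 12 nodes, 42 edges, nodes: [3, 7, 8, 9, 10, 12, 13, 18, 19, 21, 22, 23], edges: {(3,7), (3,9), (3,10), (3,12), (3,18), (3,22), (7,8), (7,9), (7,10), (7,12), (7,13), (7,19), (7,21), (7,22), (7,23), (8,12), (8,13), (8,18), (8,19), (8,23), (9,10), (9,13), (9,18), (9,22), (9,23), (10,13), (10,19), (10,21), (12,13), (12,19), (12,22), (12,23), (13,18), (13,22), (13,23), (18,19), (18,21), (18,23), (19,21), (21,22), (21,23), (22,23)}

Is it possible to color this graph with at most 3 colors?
No, G is not 3-colorable

The clique on vertices [7, 9, 13, 22, 23] has size 5 > 3, so it alone needs 5 colors.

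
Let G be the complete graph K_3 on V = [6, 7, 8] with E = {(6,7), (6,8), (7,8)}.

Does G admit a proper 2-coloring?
No, G is not 2-colorable

The clique on vertices [6, 7, 8] has size 3 > 2, so it alone needs 3 colors.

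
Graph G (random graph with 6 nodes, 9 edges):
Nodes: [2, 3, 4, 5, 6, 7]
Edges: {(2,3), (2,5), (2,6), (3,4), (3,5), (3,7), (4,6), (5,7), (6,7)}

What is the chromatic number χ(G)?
Clique number ω(G) = 3 (lower bound: χ ≥ ω).
The clique on [2, 3, 5] has size 3, forcing χ ≥ 3, and the coloring below uses 3 colors, so χ(G) = 3.
A valid 3-coloring: color 1: [3, 6]; color 2: [2, 4, 7]; color 3: [5].

χ(G) = 3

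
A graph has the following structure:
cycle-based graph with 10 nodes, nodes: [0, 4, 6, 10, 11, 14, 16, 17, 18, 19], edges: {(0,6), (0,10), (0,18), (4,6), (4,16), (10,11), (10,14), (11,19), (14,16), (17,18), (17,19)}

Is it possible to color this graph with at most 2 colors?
Yes, G is 2-colorable

A valid 2-coloring: color 1: [0, 4, 11, 14, 17]; color 2: [6, 10, 16, 18, 19].
(χ(G) = 2 ≤ 2.)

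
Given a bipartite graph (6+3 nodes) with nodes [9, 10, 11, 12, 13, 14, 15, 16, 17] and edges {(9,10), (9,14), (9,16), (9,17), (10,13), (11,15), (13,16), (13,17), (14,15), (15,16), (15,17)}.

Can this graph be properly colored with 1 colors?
Edge (9,16) forces its endpoints to differ, so 1 color is not enough.

No, G is not 1-colorable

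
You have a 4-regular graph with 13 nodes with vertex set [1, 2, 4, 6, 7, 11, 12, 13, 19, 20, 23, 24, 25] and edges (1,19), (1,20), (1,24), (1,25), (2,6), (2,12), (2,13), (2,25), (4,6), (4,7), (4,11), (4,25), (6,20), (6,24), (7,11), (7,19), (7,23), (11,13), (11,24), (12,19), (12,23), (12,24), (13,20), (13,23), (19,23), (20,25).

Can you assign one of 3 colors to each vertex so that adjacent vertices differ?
A valid 3-coloring: color 1: [6, 7, 12, 13, 25]; color 2: [1, 2, 11, 23]; color 3: [4, 19, 20, 24].
(χ(G) = 3 ≤ 3.)

Yes, G is 3-colorable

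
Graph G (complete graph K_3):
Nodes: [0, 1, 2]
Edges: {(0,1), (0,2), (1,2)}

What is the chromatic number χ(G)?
Clique number ω(G) = 3 (lower bound: χ ≥ ω).
The clique on [0, 1, 2] has size 3, forcing χ ≥ 3, and the coloring below uses 3 colors, so χ(G) = 3.
A valid 3-coloring: color 1: [2]; color 2: [1]; color 3: [0].

χ(G) = 3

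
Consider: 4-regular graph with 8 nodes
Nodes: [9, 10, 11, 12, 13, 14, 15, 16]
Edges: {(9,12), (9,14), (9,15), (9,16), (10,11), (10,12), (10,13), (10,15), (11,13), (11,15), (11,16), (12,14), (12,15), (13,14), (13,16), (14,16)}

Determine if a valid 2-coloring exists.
The clique on vertices [9, 14, 16] has size 3 > 2, so it alone needs 3 colors.

No, G is not 2-colorable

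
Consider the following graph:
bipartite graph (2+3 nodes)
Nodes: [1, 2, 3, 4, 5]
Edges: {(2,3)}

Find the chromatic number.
Clique number ω(G) = 2 (lower bound: χ ≥ ω).
The graph is bipartite (no odd cycle), so 2 colors suffice: χ(G) = 2.
A valid 2-coloring: color 1: [1, 2, 4, 5]; color 2: [3].

χ(G) = 2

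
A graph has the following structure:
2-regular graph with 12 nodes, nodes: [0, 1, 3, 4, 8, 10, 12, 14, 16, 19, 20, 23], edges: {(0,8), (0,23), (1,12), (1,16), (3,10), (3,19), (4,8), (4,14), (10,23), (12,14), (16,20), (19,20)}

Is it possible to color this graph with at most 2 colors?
Yes, G is 2-colorable

A valid 2-coloring: color 1: [1, 3, 8, 14, 20, 23]; color 2: [0, 4, 10, 12, 16, 19].
(χ(G) = 2 ≤ 2.)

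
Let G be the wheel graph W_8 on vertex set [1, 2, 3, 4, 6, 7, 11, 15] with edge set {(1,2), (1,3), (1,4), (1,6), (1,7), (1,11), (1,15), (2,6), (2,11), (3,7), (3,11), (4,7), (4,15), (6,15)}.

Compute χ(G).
Clique number ω(G) = 3 (lower bound: χ ≥ ω).
Odd cycle [4, 7, 3, 11, 2, 6, 15] needs 3 colors (χ ≥ 3).
Vertex 1 is adjacent to every vertex of [2, 3, 4, 6, 7, 11, 15], which already need 3 colors among themselves, so 1 needs a new color (χ ≥ 4).
The coloring below uses 4 colors, so χ(G) = 4.
A valid 4-coloring: color 1: [1]; color 2: [3, 4, 6]; color 3: [7, 11, 15]; color 4: [2].

χ(G) = 4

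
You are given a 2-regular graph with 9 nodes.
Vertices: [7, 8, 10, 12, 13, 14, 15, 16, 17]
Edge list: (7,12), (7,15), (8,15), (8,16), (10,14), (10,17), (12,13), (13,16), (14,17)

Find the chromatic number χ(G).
χ(G) = 3

Clique number ω(G) = 3 (lower bound: χ ≥ ω).
The clique on [10, 14, 17] has size 3, forcing χ ≥ 3, and the coloring below uses 3 colors, so χ(G) = 3.
A valid 3-coloring: color 1: [12, 14, 15, 16]; color 2: [7, 8, 10, 13]; color 3: [17].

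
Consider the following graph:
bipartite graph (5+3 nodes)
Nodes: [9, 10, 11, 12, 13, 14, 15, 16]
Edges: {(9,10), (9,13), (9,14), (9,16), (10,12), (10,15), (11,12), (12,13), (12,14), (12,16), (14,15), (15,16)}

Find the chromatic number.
χ(G) = 2

Clique number ω(G) = 2 (lower bound: χ ≥ ω).
The graph is bipartite (no odd cycle), so 2 colors suffice: χ(G) = 2.
A valid 2-coloring: color 1: [9, 12, 15]; color 2: [10, 11, 13, 14, 16].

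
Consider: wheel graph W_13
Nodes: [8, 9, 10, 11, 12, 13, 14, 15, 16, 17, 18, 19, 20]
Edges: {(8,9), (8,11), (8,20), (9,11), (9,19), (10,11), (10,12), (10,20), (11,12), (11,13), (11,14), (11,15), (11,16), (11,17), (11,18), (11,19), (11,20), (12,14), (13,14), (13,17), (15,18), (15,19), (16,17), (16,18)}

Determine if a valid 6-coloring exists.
Yes, G is 6-colorable

A valid 6-coloring: color 1: [11]; color 2: [8, 10, 14, 17, 18, 19]; color 3: [9, 12, 13, 15, 16, 20].
(χ(G) = 3 ≤ 6.)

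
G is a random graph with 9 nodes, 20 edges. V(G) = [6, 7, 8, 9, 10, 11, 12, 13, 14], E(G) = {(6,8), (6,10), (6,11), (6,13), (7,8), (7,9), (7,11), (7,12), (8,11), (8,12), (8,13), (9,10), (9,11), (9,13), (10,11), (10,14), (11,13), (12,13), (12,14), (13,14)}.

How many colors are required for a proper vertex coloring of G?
χ(G) = 4

Clique number ω(G) = 4 (lower bound: χ ≥ ω).
The clique on [6, 8, 11, 13] has size 4, forcing χ ≥ 4, and the coloring below uses 4 colors, so χ(G) = 4.
A valid 4-coloring: color 1: [7, 10, 13]; color 2: [11, 12]; color 3: [8, 9, 14]; color 4: [6].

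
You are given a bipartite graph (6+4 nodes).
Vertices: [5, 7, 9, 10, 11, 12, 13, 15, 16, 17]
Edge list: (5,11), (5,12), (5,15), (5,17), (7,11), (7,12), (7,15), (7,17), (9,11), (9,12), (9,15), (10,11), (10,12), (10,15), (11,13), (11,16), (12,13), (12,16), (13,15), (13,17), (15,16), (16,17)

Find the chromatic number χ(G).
χ(G) = 2

Clique number ω(G) = 2 (lower bound: χ ≥ ω).
The graph is bipartite (no odd cycle), so 2 colors suffice: χ(G) = 2.
A valid 2-coloring: color 1: [11, 12, 15, 17]; color 2: [5, 7, 9, 10, 13, 16].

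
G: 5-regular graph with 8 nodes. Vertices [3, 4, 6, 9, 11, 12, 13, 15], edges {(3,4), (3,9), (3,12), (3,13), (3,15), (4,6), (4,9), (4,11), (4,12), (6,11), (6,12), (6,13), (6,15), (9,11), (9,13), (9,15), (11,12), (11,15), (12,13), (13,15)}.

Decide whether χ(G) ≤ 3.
The clique on vertices [4, 6, 11, 12] has size 4 > 3, so it alone needs 4 colors.

No, G is not 3-colorable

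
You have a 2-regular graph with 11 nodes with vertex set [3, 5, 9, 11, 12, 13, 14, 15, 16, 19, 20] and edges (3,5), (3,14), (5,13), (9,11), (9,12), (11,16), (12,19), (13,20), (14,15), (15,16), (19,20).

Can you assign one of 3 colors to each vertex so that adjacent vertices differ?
A valid 3-coloring: color 1: [5, 9, 14, 16, 19]; color 2: [3, 11, 12, 15, 20]; color 3: [13].
(χ(G) = 3 ≤ 3.)

Yes, G is 3-colorable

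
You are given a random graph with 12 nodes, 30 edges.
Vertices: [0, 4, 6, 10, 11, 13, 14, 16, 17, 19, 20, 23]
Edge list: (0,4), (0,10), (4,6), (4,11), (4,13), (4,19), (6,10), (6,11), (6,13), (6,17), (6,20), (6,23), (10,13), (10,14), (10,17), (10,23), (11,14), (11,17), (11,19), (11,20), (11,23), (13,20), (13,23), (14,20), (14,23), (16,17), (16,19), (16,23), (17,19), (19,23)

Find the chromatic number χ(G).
χ(G) = 4

Clique number ω(G) = 4 (lower bound: χ ≥ ω).
The clique on [6, 10, 13, 23] has size 4, forcing χ ≥ 4, and the coloring below uses 4 colors, so χ(G) = 4.
A valid 4-coloring: color 1: [10, 11, 16]; color 2: [4, 17, 20, 23]; color 3: [0, 6, 14, 19]; color 4: [13].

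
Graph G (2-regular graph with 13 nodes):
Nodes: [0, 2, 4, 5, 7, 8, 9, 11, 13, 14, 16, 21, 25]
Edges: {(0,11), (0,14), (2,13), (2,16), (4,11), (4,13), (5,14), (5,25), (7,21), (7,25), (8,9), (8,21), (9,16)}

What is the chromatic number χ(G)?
χ(G) = 3

Clique number ω(G) = 2 (lower bound: χ ≥ ω).
Odd cycle [11, 0, 14, 5, 25, 7, 21, 8, 9, 16, 2, 13, 4] needs 3 colors (χ ≥ 3).
The coloring below uses 3 colors, so χ(G) = 3.
A valid 3-coloring: color 1: [7, 8, 11, 13, 14, 16]; color 2: [0, 2, 4, 5, 9, 21]; color 3: [25].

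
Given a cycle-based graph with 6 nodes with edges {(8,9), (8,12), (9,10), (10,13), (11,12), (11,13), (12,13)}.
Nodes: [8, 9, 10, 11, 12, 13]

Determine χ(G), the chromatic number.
Clique number ω(G) = 3 (lower bound: χ ≥ ω).
The clique on [11, 12, 13] has size 3, forcing χ ≥ 3, and the coloring below uses 3 colors, so χ(G) = 3.
A valid 3-coloring: color 1: [9, 12]; color 2: [8, 13]; color 3: [10, 11].

χ(G) = 3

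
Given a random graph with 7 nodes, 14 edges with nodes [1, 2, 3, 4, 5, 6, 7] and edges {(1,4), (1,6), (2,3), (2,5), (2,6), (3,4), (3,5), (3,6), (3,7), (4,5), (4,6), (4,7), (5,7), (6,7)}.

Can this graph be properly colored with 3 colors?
No, G is not 3-colorable

The clique on vertices [3, 4, 5, 7] has size 4 > 3, so it alone needs 4 colors.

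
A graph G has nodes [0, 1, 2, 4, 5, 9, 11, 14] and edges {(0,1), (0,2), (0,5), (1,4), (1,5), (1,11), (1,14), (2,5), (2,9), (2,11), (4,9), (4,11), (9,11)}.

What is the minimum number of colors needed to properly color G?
χ(G) = 4

Clique number ω(G) = 3 (lower bound: χ ≥ ω).
Suppose a proper 3-coloring c exists. The clique [0, 1, 5] takes 3 distinct colors; by symmetry let c(0) = 1, c(1) = 2, c(5) = 3.
- Vertex 2: neighbors [0, 5] already have colors [1, 3] ⇒ c(2) = 2.
- Vertex 4: neighbors [1] already have colors [2]; try each remaining color.
- Case c(4) = 1:
  - Vertex 9: neighbors [4, 2] already have colors [1, 2] ⇒ c(9) = 3.
  - Vertex 11: neighbors [4, 1, 9] already have colors [1, 2, 3] — all 3 colors blocked. Contradiction.
- Case c(4) = 3:
  - Vertex 9: neighbors [2, 4] already have colors [2, 3] ⇒ c(9) = 1.
  - Vertex 11: neighbors [9, 1, 4] already have colors [1, 2, 3] — all 3 colors blocked. Contradiction.
Every case ends in a contradiction, so G has no proper 3-coloring (χ ≥ 4).
The coloring below uses 4 colors, so χ(G) = 4.
A valid 4-coloring: color 1: [1, 9]; color 2: [0, 11, 14]; color 3: [2, 4]; color 4: [5].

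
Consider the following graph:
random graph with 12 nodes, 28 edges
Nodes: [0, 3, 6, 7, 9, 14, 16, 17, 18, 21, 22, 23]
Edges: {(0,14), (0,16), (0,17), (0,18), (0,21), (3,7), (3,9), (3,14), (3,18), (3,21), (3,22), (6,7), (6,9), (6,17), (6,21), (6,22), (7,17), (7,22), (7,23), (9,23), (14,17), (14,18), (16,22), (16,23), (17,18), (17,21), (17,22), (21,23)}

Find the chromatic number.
Clique number ω(G) = 4 (lower bound: χ ≥ ω).
The clique on [0, 14, 17, 18] has size 4, forcing χ ≥ 4, and the coloring below uses 4 colors, so χ(G) = 4.
A valid 4-coloring: color 1: [3, 16, 17]; color 2: [7, 9, 18, 21]; color 3: [0, 22, 23]; color 4: [6, 14].

χ(G) = 4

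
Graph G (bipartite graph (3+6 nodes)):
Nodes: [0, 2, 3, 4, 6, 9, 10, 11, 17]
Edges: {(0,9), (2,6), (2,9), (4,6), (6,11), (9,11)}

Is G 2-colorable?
A valid 2-coloring: color 1: [3, 6, 9, 10, 17]; color 2: [0, 2, 4, 11].
(χ(G) = 2 ≤ 2.)

Yes, G is 2-colorable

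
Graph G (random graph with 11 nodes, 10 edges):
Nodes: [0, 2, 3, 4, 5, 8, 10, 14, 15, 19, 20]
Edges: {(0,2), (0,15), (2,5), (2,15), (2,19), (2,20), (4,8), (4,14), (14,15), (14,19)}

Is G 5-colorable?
A valid 5-coloring: color 1: [2, 3, 8, 10, 14]; color 2: [4, 5, 15, 19, 20]; color 3: [0].
(χ(G) = 3 ≤ 5.)

Yes, G is 5-colorable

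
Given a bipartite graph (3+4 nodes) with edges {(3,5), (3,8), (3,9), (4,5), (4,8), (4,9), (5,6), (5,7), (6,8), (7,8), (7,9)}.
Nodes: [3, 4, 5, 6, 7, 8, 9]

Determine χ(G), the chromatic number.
Clique number ω(G) = 2 (lower bound: χ ≥ ω).
The graph is bipartite (no odd cycle), so 2 colors suffice: χ(G) = 2.
A valid 2-coloring: color 1: [5, 8, 9]; color 2: [3, 4, 6, 7].

χ(G) = 2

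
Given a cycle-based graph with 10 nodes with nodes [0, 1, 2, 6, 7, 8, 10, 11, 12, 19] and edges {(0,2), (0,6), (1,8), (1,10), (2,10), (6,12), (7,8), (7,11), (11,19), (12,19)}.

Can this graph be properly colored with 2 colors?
A valid 2-coloring: color 1: [1, 2, 6, 7, 19]; color 2: [0, 8, 10, 11, 12].
(χ(G) = 2 ≤ 2.)

Yes, G is 2-colorable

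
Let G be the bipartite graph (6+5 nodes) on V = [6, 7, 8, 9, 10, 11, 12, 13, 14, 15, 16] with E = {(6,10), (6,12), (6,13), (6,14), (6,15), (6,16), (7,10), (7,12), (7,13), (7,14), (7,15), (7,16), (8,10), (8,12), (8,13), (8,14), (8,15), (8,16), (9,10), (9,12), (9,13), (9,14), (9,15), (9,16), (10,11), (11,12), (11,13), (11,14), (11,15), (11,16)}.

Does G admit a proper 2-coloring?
A valid 2-coloring: color 1: [6, 7, 8, 9, 11]; color 2: [10, 12, 13, 14, 15, 16].
(χ(G) = 2 ≤ 2.)

Yes, G is 2-colorable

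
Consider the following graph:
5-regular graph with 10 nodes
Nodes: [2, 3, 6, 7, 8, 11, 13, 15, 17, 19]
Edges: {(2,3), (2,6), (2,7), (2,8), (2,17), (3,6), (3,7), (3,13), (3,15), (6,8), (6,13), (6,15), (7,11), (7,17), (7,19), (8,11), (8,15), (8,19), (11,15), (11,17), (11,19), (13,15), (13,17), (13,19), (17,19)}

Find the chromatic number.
χ(G) = 4

Clique number ω(G) = 4 (lower bound: χ ≥ ω).
The clique on [7, 11, 17, 19] has size 4, forcing χ ≥ 4, and the coloring below uses 4 colors, so χ(G) = 4.
A valid 4-coloring: color 1: [6, 19]; color 2: [2, 11, 13]; color 3: [3, 8, 17]; color 4: [7, 15].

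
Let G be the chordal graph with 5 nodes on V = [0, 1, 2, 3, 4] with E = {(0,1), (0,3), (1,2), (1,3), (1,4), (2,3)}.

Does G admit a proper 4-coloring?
A valid 4-coloring: color 1: [1]; color 2: [3, 4]; color 3: [0, 2].
(χ(G) = 3 ≤ 4.)

Yes, G is 4-colorable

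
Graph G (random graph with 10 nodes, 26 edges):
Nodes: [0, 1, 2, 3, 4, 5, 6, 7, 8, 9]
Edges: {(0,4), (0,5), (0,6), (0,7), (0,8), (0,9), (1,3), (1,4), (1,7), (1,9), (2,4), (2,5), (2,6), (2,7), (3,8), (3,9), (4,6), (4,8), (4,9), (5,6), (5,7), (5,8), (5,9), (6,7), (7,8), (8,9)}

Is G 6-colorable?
Yes, G is 6-colorable

A valid 6-coloring: color 1: [7, 9]; color 2: [0, 1, 2]; color 3: [6, 8]; color 4: [3, 4, 5].
(χ(G) = 4 ≤ 6.)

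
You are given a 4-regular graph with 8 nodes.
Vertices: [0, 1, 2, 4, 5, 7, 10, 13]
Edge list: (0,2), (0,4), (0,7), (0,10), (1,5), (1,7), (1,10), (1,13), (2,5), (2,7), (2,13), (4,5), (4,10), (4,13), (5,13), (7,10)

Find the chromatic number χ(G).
χ(G) = 4

Clique number ω(G) = 3 (lower bound: χ ≥ ω).
Suppose a proper 3-coloring c exists. The clique [0, 2, 7] takes 3 distinct colors; by symmetry let c(0) = 1, c(2) = 2, c(7) = 3.
- Vertex 10: neighbors [0, 7] already have colors [1, 3] ⇒ c(10) = 2.
- Vertex 1: neighbors [10, 7] already have colors [2, 3] ⇒ c(1) = 1.
- Vertex 4: neighbors [0, 10] already have colors [1, 2] ⇒ c(4) = 3.
- Vertex 5: neighbors [1, 2, 4] already have colors [1, 2, 3] — all 3 colors blocked. Contradiction.
The forced assignments end in a contradiction, so G has no proper 3-coloring (χ ≥ 4).
The coloring below uses 4 colors, so χ(G) = 4.
A valid 4-coloring: color 1: [0, 5]; color 2: [10, 13]; color 3: [4, 7]; color 4: [1, 2].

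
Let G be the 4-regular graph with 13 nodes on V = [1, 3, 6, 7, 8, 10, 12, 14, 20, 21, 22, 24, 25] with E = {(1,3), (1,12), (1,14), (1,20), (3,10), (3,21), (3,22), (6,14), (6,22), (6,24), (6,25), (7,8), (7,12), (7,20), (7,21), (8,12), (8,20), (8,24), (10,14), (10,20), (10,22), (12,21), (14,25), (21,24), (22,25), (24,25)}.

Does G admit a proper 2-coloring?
The clique on vertices [6, 24, 25] has size 3 > 2, so it alone needs 3 colors.

No, G is not 2-colorable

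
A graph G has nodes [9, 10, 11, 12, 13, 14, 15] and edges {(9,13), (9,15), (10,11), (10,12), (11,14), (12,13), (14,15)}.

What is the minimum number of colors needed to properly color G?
Clique number ω(G) = 2 (lower bound: χ ≥ ω).
Odd cycle [15, 14, 11, 10, 12, 13, 9] needs 3 colors (χ ≥ 3).
The coloring below uses 3 colors, so χ(G) = 3.
A valid 3-coloring: color 1: [10, 13, 15]; color 2: [9, 12, 14]; color 3: [11].

χ(G) = 3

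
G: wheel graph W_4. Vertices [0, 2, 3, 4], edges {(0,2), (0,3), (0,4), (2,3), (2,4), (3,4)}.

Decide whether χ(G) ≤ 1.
The clique on vertices [0, 2, 3, 4] has size 4 > 1, so it alone needs 4 colors.

No, G is not 1-colorable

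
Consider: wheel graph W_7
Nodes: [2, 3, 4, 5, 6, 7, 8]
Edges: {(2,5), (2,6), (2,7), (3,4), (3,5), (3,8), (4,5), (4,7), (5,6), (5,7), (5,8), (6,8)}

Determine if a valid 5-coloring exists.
A valid 5-coloring: color 1: [5]; color 2: [3, 6, 7]; color 3: [2, 4, 8].
(χ(G) = 3 ≤ 5.)

Yes, G is 5-colorable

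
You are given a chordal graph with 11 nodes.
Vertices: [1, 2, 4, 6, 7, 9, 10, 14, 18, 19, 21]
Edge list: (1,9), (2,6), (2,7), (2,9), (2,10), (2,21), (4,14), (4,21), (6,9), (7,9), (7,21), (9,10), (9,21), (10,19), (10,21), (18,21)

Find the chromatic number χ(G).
Clique number ω(G) = 4 (lower bound: χ ≥ ω).
The clique on [2, 9, 10, 21] has size 4, forcing χ ≥ 4, and the coloring below uses 4 colors, so χ(G) = 4.
A valid 4-coloring: color 1: [1, 6, 14, 19, 21]; color 2: [4, 9, 18]; color 3: [2]; color 4: [7, 10].

χ(G) = 4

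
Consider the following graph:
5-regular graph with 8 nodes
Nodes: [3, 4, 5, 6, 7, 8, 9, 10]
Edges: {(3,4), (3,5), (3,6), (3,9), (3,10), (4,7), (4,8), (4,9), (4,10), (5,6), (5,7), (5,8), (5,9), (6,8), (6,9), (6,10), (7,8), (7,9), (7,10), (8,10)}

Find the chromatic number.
Clique number ω(G) = 4 (lower bound: χ ≥ ω).
The clique on [4, 7, 8, 10] has size 4, forcing χ ≥ 4, and the coloring below uses 4 colors, so χ(G) = 4.
A valid 4-coloring: color 1: [4, 5]; color 2: [3, 8]; color 3: [9, 10]; color 4: [6, 7].

χ(G) = 4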